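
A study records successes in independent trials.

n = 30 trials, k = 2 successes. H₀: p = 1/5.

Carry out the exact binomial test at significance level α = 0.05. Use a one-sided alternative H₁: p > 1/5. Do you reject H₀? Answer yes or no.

reject H₀: no

Exact binomial: n=30, k=2, p₀=1/5=0.2000
P(X≥2) from Σ C(n,i)·p₀^i·(1−p₀)^(n−i)
p-value (one-sided, H₁ greater) = 0.98948
At α=0.05: p ≥ α → fail to reject H₀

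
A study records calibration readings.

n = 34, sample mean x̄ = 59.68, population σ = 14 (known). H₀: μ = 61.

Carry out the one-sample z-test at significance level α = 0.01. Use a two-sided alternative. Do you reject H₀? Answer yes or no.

reject H₀: no

SE = σ/√n = 14/√34 = 2.4010
z = (x̄−μ₀)/SE = (59.68−61)/2.4010 = -0.5498
p-value (two-sided) = 0.58247
At α=0.01: p ≥ α → fail to reject H₀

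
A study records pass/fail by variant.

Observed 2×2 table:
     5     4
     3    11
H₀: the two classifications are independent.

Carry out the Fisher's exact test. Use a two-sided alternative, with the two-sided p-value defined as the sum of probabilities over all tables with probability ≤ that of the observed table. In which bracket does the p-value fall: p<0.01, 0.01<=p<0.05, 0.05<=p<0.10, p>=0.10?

p-value bracket: p>=0.10

Margins: r₁=9, r₂=14, c₁=8, c₂=15, n=23
p_obs = C(9,5)·C(14,3)/C(23,8); sum pmf over tables with pmf ≤ p_obs
p-value (two-sided) = 0.17930
→ bracket: p>=0.10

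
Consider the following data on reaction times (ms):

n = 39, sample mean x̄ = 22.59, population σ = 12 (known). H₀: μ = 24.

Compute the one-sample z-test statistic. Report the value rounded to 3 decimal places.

test statistic = -0.734

SE = σ/√n = 12/√39 = 1.9215
z = (x̄−μ₀)/SE = (22.59−24)/1.9215 = -0.7338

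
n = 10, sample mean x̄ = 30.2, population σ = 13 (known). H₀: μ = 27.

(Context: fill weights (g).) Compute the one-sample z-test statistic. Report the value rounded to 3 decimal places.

test statistic = 0.778

SE = σ/√n = 13/√10 = 4.1110
z = (x̄−μ₀)/SE = (30.2−27)/4.1110 = 0.7784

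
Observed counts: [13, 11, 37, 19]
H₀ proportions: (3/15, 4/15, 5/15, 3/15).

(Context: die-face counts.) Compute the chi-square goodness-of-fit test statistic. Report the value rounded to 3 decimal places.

n = 80; E_i = n·p_i = [16.00, 21.33, 26.67, 16.00]
χ² = (13−16.00)²/16.00 + (11−21.33)²/21.33 + (37−26.67)²/26.67 + (19−16.00)²/16.00 = 10.1344
df = 3

test statistic = 10.134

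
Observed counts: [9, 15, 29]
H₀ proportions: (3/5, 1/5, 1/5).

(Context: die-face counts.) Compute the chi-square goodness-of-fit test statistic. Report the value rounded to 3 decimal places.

n = 53; E_i = n·p_i = [31.80, 10.60, 10.60]
χ² = (9−31.80)²/31.80 + (15−10.60)²/10.60 + (29−10.60)²/10.60 = 50.1132
df = 2

test statistic = 50.113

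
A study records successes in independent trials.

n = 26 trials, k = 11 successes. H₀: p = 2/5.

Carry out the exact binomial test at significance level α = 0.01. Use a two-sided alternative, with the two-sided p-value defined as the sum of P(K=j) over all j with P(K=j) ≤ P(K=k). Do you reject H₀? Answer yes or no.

reject H₀: no

Exact binomial: n=26, k=11, p₀=2/5=0.4000
P(X=j) = C(n,j)·p₀^j·(1−p₀)^(n−j); p = Σ P(X=j) over j with P(X=j) ≤ P(X=11)
p-value (two-sided) = 0.84287
At α=0.01: p ≥ α → fail to reject H₀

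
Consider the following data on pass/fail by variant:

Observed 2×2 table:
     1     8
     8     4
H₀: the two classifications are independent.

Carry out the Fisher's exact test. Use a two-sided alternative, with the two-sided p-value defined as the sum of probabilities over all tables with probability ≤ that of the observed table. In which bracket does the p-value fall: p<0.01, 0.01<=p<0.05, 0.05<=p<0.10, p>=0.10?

Margins: r₁=9, r₂=12, c₁=9, c₂=12, n=21
p_obs = C(9,1)·C(12,8)/C(21,9); sum pmf over tables with pmf ≤ p_obs
p-value (two-sided) = 0.02436
→ bracket: 0.01<=p<0.05

p-value bracket: 0.01<=p<0.05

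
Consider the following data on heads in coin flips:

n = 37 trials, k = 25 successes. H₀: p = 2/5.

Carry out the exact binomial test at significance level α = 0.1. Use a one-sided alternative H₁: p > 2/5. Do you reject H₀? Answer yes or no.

Exact binomial: n=37, k=25, p₀=2/5=0.4000
P(X≥25) from Σ C(n,i)·p₀^i·(1−p₀)^(n−i)
p-value (one-sided, H₁ greater) = 0.00064
At α=0.1: p < α → reject H₀

reject H₀: yes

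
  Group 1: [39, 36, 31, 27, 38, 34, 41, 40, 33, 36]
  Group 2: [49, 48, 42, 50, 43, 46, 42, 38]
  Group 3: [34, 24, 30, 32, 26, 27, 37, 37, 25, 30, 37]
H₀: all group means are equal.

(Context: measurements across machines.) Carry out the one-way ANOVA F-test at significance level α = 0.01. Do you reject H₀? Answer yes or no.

reject H₀: yes

Group means [35.50, 44.75, 30.82], grand mean 36.276
SSB = Σnᵢ(x̄ᵢ−x̄)² = 908.157; SSW = ΣΣ(x−x̄ᵢ)² = 537.636
MSB = 908.157/2 = 454.0784; MSW = 537.636/26 = 20.6783
F = MSB/MSW = 21.9592
df = (2, 26)
p-value (upper-tail) = 0.00000
At α=0.01: p < α → reject H₀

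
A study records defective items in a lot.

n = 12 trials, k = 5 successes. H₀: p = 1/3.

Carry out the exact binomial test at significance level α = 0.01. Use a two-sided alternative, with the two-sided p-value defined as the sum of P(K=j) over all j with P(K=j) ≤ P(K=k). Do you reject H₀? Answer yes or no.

Exact binomial: n=12, k=5, p₀=1/3=0.3333
P(X=j) = C(n,j)·p₀^j·(1−p₀)^(n−j); p = Σ P(X=j) over j with P(X=j) ≤ P(X=5)
p-value (two-sided) = 0.54960
At α=0.01: p ≥ α → fail to reject H₀

reject H₀: no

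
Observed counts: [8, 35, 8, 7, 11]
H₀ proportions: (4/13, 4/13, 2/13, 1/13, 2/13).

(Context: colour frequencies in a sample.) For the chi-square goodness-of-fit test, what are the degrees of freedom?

df = k − 1 = 5 − 1 = 4

degrees of freedom = 4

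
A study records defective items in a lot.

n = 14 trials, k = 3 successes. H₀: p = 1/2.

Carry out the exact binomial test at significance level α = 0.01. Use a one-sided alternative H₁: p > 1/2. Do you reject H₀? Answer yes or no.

Exact binomial: n=14, k=3, p₀=1/2=0.5000
P(X≥3) from Σ C(n,i)·p₀^i·(1−p₀)^(n−i)
p-value (one-sided, H₁ greater) = 0.99353
At α=0.01: p ≥ α → fail to reject H₀

reject H₀: no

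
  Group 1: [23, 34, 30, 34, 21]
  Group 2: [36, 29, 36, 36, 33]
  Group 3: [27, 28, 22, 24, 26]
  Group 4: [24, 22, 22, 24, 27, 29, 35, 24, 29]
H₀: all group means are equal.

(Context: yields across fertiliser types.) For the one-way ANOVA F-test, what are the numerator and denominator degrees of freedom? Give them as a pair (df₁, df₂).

k = 4 groups, N = 24 total
df = (k−1, N−k) = (4−1, 24−4) = (3, 20)

degrees of freedom = [3, 20]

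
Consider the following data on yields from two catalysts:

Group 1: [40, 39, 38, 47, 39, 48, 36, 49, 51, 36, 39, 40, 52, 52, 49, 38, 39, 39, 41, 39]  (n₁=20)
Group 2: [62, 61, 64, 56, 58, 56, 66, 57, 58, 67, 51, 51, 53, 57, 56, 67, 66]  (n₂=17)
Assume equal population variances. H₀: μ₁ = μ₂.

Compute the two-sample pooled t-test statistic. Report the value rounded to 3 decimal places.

x̄₁=42.550, s₁=5.624, n₁=20
x̄₂=59.176, s₂=5.388, n₂=17
s_p² = [19·5.624² + 16·5.388²]/35 = 30.4406
SE = √(s_p²·(1/20+1/17)) = 1.8201
t = (42.550−59.176)/1.8201 = -9.1351
df = 35

test statistic = -9.135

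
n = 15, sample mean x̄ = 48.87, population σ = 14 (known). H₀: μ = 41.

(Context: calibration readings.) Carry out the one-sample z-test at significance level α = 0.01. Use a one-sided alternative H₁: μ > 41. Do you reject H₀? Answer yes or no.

reject H₀: no

SE = σ/√n = 14/√15 = 3.6148
z = (x̄−μ₀)/SE = (48.87−41)/3.6148 = 2.1772
p-value (one-sided, H₁ greater) = 0.01473
At α=0.01: p ≥ α → fail to reject H₀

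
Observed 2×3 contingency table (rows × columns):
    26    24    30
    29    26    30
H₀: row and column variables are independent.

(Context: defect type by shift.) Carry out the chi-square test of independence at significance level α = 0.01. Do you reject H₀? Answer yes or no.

Row totals [80, 85], col totals [55, 50, 60], n=165
χ² = (26−26.67)²/26.67 + (24−24.24)²/24.24 + (30−29.09)²/29.09 + (29−28.33)²/28.33 + (26−25.76)²/25.76 + (30−30.91)²/30.91 = 0.0922
df = 2
p-value (upper-tail) = 0.95494
At α=0.01: p ≥ α → fail to reject H₀

reject H₀: no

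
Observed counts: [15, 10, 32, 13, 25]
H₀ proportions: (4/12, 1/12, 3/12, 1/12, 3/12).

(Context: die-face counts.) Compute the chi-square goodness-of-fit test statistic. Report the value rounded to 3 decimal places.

test statistic = 15.516

n = 95; E_i = n·p_i = [31.67, 7.92, 23.75, 7.92, 23.75]
χ² = (15−31.67)²/31.67 + (10−7.92)²/7.92 + (32−23.75)²/23.75 + (13−7.92)²/7.92 + (25−23.75)²/23.75 = 15.5158
df = 4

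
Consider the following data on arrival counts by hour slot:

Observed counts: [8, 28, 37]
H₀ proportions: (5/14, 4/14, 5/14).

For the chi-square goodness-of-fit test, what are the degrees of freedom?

degrees of freedom = 2

df = k − 1 = 3 − 1 = 2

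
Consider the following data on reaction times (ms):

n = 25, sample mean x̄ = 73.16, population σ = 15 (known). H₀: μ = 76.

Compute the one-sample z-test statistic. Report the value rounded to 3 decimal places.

SE = σ/√n = 15/√25 = 3.0000
z = (x̄−μ₀)/SE = (73.16−76)/3.0000 = -0.9467

test statistic = -0.947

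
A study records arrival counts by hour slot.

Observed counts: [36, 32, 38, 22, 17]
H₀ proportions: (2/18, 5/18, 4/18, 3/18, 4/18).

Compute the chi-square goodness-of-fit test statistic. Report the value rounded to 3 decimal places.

test statistic = 34.675

n = 145; E_i = n·p_i = [16.11, 40.28, 32.22, 24.17, 32.22]
χ² = (36−16.11)²/16.11 + (32−40.28)²/40.28 + (38−32.22)²/32.22 + (22−24.17)²/24.17 + (17−32.22)²/32.22 = 34.6752
df = 4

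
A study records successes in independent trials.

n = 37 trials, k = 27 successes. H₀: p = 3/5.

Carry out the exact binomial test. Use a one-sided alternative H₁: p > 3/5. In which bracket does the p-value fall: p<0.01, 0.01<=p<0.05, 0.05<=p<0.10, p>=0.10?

Exact binomial: n=37, k=27, p₀=3/5=0.6000
P(X≥27) from Σ C(n,i)·p₀^i·(1−p₀)^(n−i)
p-value (one-sided, H₁ greater) = 0.07218
→ bracket: 0.05<=p<0.10

p-value bracket: 0.05<=p<0.10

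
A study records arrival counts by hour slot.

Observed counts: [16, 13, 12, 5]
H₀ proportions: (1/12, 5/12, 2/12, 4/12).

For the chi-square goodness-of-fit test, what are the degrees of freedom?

degrees of freedom = 3

df = k − 1 = 4 − 1 = 3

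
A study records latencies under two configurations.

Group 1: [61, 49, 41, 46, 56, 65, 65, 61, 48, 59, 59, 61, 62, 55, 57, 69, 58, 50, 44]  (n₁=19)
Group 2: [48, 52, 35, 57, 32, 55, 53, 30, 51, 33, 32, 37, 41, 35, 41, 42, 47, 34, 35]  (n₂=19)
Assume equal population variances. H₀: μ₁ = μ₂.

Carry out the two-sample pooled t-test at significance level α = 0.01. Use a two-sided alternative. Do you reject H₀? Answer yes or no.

reject H₀: yes

x̄₁=56.105, s₁=7.760, n₁=19
x̄₂=41.579, s₂=8.871, n₂=19
s_p² = [18·7.760² + 18·8.871²]/36 = 69.4561
SE = √(s_p²·(1/19+1/19)) = 2.7039
t = (56.105−41.579)/2.7039 = 5.3723
df = 36
p-value (two-sided) = 0.00000
At α=0.01: p < α → reject H₀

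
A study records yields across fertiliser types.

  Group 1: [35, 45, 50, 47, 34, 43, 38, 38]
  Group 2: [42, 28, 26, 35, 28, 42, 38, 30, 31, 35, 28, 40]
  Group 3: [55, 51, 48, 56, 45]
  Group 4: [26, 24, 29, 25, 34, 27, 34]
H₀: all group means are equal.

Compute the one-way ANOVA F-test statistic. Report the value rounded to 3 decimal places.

Group means [41.25, 33.58, 51.00, 28.43], grand mean 37.094
SSB = Σnᵢ(x̄ᵢ−x̄)² = 1778.588; SSW = ΣΣ(x−x̄ᵢ)² = 804.131
MSB = 1778.588/3 = 592.8626; MSW = 804.131/28 = 28.7190
F = MSB/MSW = 20.6436
df = (3, 28)

test statistic = 20.644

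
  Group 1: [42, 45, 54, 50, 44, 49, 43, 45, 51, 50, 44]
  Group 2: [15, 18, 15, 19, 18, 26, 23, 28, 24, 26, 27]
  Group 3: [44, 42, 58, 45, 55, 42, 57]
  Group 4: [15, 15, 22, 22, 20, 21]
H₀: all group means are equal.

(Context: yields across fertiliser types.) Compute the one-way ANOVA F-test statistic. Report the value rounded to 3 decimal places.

Group means [47.00, 21.73, 49.00, 19.17], grand mean 34.686
SSB = Σnᵢ(x̄ᵢ−x̄)² = 6394.528; SSW = ΣΣ(x−x̄ᵢ)² = 765.015
MSB = 6394.528/3 = 2131.5092; MSW = 765.015/31 = 24.6779
F = MSB/MSW = 86.3732
df = (3, 31)

test statistic = 86.373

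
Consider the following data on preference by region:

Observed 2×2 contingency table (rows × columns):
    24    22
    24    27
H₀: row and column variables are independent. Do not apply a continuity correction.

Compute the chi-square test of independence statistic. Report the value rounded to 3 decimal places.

Row totals [46, 51], col totals [48, 49], n=97
χ² = (24−22.76)²/22.76 + (22−23.24)²/23.24 + (24−25.24)²/25.24 + (27−25.76)²/25.76 = 0.2531
df = 1

test statistic = 0.253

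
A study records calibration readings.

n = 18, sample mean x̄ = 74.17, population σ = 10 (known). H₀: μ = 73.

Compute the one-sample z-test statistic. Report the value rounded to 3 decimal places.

SE = σ/√n = 10/√18 = 2.3570
z = (x̄−μ₀)/SE = (74.17−73)/2.3570 = 0.4964

test statistic = 0.496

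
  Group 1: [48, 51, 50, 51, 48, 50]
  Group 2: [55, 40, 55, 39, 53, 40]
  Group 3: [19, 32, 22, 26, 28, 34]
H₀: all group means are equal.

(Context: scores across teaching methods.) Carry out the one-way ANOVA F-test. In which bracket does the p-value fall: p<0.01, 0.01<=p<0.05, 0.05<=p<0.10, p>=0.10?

p-value bracket: p<0.01

Group means [49.67, 47.00, 26.83], grand mean 41.167
SSB = Σnᵢ(x̄ᵢ−x̄)² = 1870.333; SSW = ΣΣ(x−x̄ᵢ)² = 500.167
MSB = 1870.333/2 = 935.1667; MSW = 500.167/15 = 33.3444
F = MSB/MSW = 28.0457
df = (2, 15)
p-value (upper-tail) = 0.00001
→ bracket: p<0.01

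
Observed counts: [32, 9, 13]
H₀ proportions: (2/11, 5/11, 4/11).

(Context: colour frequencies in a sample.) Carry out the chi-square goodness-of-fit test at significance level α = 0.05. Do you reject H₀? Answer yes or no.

reject H₀: yes

n = 54; E_i = n·p_i = [9.82, 24.55, 19.64]
χ² = (32−9.82)²/9.82 + (9−24.55)²/24.55 + (13−19.64)²/19.64 = 62.2028
df = 2
p-value (upper-tail) = 0.00000
At α=0.05: p < α → reject H₀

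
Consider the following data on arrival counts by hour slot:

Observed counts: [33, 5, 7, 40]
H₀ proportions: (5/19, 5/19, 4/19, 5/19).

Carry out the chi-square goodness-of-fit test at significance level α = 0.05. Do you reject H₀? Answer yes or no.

n = 85; E_i = n·p_i = [22.37, 22.37, 17.89, 22.37]
χ² = (33−22.37)²/22.37 + (5−22.37)²/22.37 + (7−17.89)²/17.89 + (40−22.37)²/22.37 = 39.0700
df = 3
p-value (upper-tail) = 0.00000
At α=0.05: p < α → reject H₀

reject H₀: yes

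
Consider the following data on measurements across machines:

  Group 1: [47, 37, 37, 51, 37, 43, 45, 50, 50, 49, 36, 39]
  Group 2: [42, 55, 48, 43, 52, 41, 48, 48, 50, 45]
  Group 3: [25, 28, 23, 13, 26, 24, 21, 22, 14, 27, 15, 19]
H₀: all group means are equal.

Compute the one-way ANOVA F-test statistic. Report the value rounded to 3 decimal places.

test statistic = 80.010

Group means [43.42, 47.20, 21.42], grand mean 36.765
SSB = Σnᵢ(x̄ᵢ−x̄)² = 4446.684; SSW = ΣΣ(x−x̄ᵢ)² = 861.433
MSB = 4446.684/2 = 2223.3422; MSW = 861.433/31 = 27.7882
F = MSB/MSW = 80.0104
df = (2, 31)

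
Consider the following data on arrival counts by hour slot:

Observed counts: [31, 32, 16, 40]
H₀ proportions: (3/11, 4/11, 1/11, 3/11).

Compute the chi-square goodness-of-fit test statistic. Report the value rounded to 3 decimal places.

test statistic = 7.238

n = 119; E_i = n·p_i = [32.45, 43.27, 10.82, 32.45]
χ² = (31−32.45)²/32.45 + (32−43.27)²/43.27 + (16−10.82)²/10.82 + (40−32.45)²/32.45 = 7.2381
df = 3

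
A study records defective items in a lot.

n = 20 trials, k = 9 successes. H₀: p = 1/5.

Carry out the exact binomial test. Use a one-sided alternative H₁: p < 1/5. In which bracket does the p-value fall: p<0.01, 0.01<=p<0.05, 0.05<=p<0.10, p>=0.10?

Exact binomial: n=20, k=9, p₀=1/5=0.2000
P(X≤9) from Σ C(n,i)·p₀^i·(1−p₀)^(n−i)
p-value (one-sided, H₁ less) = 0.99741
→ bracket: p>=0.10

p-value bracket: p>=0.10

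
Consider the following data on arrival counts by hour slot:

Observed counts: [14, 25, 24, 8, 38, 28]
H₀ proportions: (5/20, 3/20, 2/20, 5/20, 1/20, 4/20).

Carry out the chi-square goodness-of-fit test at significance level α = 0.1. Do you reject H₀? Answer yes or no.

reject H₀: yes

n = 137; E_i = n·p_i = [34.25, 20.55, 13.70, 34.25, 6.85, 27.40]
χ² = (14−34.25)²/34.25 + (25−20.55)²/20.55 + (24−13.70)²/13.70 + (8−34.25)²/34.25 + (38−6.85)²/6.85 + (28−27.40)²/27.40 = 182.4647
df = 5
p-value (upper-tail) = 0.00000
At α=0.1: p < α → reject H₀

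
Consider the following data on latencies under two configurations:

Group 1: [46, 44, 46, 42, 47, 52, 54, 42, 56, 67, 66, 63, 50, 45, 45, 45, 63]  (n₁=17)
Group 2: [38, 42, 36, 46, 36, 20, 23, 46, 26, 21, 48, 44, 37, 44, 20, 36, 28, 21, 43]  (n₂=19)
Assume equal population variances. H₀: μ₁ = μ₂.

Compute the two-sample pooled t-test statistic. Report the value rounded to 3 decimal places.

test statistic = 5.382

x̄₁=51.353, s₁=8.616, n₁=17
x̄₂=34.474, s₂=10.035, n₂=19
s_p² = [16·8.616² + 18·10.035²]/34 = 88.2535
SE = √(s_p²·(1/17+1/19)) = 3.1363
t = (51.353−34.474)/3.1363 = 5.3819
df = 34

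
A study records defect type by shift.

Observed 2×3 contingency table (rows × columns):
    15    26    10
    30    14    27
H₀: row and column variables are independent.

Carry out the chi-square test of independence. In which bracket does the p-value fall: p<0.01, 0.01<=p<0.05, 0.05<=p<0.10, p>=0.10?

Row totals [51, 71], col totals [45, 40, 37], n=122
χ² = (15−18.81)²/18.81 + (26−16.72)²/16.72 + (10−15.47)²/15.47 + (30−26.19)²/26.19 + (14−23.28)²/23.28 + (27−21.53)²/21.53 = 13.4948
df = 2
p-value (upper-tail) = 0.00117
→ bracket: p<0.01

p-value bracket: p<0.01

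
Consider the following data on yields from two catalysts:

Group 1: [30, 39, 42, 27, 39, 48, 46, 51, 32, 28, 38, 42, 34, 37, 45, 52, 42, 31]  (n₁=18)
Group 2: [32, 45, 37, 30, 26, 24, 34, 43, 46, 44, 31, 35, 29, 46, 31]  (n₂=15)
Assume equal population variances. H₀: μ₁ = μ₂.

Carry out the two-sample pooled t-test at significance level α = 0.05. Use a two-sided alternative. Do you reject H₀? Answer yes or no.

x̄₁=39.056, s₁=7.650, n₁=18
x̄₂=35.533, s₂=7.520, n₂=15
s_p² = [17·7.650² + 14·7.520²]/31 = 57.6348
SE = √(s_p²·(1/18+1/15)) = 2.6541
t = (39.056−35.533)/2.6541 = 1.3271
df = 31
p-value (two-sided) = 0.19417
At α=0.05: p ≥ α → fail to reject H₀

reject H₀: no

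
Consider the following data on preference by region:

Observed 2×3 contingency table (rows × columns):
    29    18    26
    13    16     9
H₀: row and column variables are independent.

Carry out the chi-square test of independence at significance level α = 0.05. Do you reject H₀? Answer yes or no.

reject H₀: no

Row totals [73, 38], col totals [42, 34, 35], n=111
χ² = (29−27.62)²/27.62 + (18−22.36)²/22.36 + (26−23.02)²/23.02 + (13−14.38)²/14.38 + (16−11.64)²/11.64 + (9−11.98)²/11.98 = 3.8131
df = 2
p-value (upper-tail) = 0.14859
At α=0.05: p ≥ α → fail to reject H₀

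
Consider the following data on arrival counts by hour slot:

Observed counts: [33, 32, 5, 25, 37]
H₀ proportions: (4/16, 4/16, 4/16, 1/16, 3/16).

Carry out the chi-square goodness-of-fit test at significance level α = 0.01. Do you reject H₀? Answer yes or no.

n = 132; E_i = n·p_i = [33.00, 33.00, 33.00, 8.25, 24.75]
χ² = (33−33.00)²/33.00 + (32−33.00)²/33.00 + (5−33.00)²/33.00 + (25−8.25)²/8.25 + (37−24.75)²/24.75 = 63.8586
df = 4
p-value (upper-tail) = 0.00000
At α=0.01: p < α → reject H₀

reject H₀: yes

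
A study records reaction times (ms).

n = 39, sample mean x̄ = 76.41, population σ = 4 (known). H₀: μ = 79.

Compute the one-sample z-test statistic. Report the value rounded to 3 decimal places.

test statistic = -4.044

SE = σ/√n = 4/√39 = 0.6405
z = (x̄−μ₀)/SE = (76.41−79)/0.6405 = -4.0436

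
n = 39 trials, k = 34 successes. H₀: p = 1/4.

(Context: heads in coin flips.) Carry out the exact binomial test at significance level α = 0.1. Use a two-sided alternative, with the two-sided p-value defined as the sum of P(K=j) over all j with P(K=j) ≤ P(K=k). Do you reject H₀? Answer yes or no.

Exact binomial: n=39, k=34, p₀=1/4=0.2500
P(X=j) = C(n,j)·p₀^j·(1−p₀)^(n−j); p = Σ P(X=j) over j with P(X=j) ≤ P(X=34)
p-value (two-sided) = 0.00000
At α=0.1: p < α → reject H₀

reject H₀: yes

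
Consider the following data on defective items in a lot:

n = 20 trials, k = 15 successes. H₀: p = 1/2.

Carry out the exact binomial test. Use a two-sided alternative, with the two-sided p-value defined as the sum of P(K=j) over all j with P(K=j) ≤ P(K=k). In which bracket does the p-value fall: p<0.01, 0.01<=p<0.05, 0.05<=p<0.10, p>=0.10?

Exact binomial: n=20, k=15, p₀=1/2=0.5000
P(X=j) = C(n,j)·p₀^j·(1−p₀)^(n−j); p = Σ P(X=j) over j with P(X=j) ≤ P(X=15)
p-value (two-sided) = 0.04139
→ bracket: 0.01<=p<0.05

p-value bracket: 0.01<=p<0.05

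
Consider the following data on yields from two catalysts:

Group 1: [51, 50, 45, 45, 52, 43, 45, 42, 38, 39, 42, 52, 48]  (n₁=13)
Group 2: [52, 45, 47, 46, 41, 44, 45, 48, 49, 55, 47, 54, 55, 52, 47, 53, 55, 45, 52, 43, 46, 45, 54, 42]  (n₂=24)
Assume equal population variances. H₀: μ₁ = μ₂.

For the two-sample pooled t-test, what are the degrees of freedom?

df = n₁ + n₂ − 2 = 13 + 24 − 2 = 35

degrees of freedom = 35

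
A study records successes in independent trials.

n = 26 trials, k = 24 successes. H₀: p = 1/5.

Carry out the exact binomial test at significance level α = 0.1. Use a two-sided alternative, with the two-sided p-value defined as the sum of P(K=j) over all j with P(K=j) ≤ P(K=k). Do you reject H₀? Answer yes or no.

reject H₀: yes

Exact binomial: n=26, k=24, p₀=1/5=0.2000
P(X=j) = C(n,j)·p₀^j·(1−p₀)^(n−j); p = Σ P(X=j) over j with P(X=j) ≤ P(X=24)
p-value (two-sided) = 0.00000
At α=0.1: p < α → reject H₀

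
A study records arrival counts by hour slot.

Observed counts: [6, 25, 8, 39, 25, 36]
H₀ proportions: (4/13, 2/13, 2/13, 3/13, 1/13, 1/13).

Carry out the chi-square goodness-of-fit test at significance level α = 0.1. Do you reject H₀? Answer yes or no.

reject H₀: yes

n = 139; E_i = n·p_i = [42.77, 21.38, 21.38, 32.08, 10.69, 10.69]
χ² = (6−42.77)²/42.77 + (25−21.38)²/21.38 + (8−21.38)²/21.38 + (39−32.08)²/32.08 + (25−10.69)²/10.69 + (36−10.69)²/10.69 = 121.1403
df = 5
p-value (upper-tail) = 0.00000
At α=0.1: p < α → reject H₀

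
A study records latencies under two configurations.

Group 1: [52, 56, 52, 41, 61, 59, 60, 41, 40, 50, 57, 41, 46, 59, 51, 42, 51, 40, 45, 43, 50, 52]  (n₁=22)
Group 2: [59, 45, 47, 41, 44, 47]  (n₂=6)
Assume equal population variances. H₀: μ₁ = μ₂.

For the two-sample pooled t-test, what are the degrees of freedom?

df = n₁ + n₂ − 2 = 22 + 6 − 2 = 26

degrees of freedom = 26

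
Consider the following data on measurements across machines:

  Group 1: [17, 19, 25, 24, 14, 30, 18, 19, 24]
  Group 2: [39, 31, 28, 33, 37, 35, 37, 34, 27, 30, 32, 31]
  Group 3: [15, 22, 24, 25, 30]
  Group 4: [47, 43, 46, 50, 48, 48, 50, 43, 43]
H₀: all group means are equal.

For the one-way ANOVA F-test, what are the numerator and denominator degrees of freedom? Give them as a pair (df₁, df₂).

degrees of freedom = [3, 31]

k = 4 groups, N = 35 total
df = (k−1, N−k) = (4−1, 35−4) = (3, 31)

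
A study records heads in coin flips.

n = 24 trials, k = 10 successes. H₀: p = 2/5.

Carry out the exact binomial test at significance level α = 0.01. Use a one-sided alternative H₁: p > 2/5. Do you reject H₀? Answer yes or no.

Exact binomial: n=24, k=10, p₀=2/5=0.4000
P(X≥10) from Σ C(n,i)·p₀^i·(1−p₀)^(n−i)
p-value (one-sided, H₁ greater) = 0.51092
At α=0.01: p ≥ α → fail to reject H₀

reject H₀: no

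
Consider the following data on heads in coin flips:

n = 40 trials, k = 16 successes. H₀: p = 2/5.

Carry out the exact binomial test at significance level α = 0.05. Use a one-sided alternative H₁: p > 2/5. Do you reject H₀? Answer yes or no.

reject H₀: no

Exact binomial: n=40, k=16, p₀=2/5=0.4000
P(X≥16) from Σ C(n,i)·p₀^i·(1−p₀)^(n−i)
p-value (one-sided, H₁ greater) = 0.55978
At α=0.05: p ≥ α → fail to reject H₀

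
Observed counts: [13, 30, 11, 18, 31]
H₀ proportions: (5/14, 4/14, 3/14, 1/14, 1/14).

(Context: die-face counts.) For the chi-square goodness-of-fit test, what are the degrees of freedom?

df = k − 1 = 5 − 1 = 4

degrees of freedom = 4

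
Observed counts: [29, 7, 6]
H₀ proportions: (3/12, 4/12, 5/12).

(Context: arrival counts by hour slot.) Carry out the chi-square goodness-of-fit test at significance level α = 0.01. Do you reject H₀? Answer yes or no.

reject H₀: yes

n = 42; E_i = n·p_i = [10.50, 14.00, 17.50]
χ² = (29−10.50)²/10.50 + (7−14.00)²/14.00 + (6−17.50)²/17.50 = 43.6524
df = 2
p-value (upper-tail) = 0.00000
At α=0.01: p < α → reject H₀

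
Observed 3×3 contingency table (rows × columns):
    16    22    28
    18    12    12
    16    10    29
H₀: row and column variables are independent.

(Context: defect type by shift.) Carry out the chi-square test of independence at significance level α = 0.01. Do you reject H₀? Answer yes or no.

reject H₀: no

Row totals [66, 42, 55], col totals [50, 44, 69], n=163
χ² = (16−20.25)²/20.25 + (22−17.82)²/17.82 + (28−27.94)²/27.94 + (18−12.88)²/12.88 + (12−11.34)²/11.34 + (12−17.78)²/17.78 + (16−16.87)²/16.87 + (10−14.85)²/14.85 + (29−23.28)²/23.28 = 8.8536
df = 4
p-value (upper-tail) = 0.06486
At α=0.01: p ≥ α → fail to reject H₀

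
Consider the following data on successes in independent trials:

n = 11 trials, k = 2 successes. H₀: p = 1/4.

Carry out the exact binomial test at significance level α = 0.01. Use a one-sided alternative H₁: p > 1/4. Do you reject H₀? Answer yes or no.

reject H₀: no

Exact binomial: n=11, k=2, p₀=1/4=0.2500
P(X≥2) from Σ C(n,i)·p₀^i·(1−p₀)^(n−i)
p-value (one-sided, H₁ greater) = 0.80290
At α=0.01: p ≥ α → fail to reject H₀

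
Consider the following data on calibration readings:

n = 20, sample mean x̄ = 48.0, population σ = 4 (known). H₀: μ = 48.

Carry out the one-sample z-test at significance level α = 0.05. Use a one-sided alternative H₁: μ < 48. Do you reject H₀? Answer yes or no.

SE = σ/√n = 4/√20 = 0.8944
z = (x̄−μ₀)/SE = (48.0−48)/0.8944 = 0.0000
p-value (one-sided, H₁ less) = 0.50000
At α=0.05: p ≥ α → fail to reject H₀

reject H₀: no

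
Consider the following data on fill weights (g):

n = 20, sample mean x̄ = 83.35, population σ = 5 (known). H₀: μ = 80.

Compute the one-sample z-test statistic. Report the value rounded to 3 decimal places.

test statistic = 2.996

SE = σ/√n = 5/√20 = 1.1180
z = (x̄−μ₀)/SE = (83.35−80)/1.1180 = 2.9963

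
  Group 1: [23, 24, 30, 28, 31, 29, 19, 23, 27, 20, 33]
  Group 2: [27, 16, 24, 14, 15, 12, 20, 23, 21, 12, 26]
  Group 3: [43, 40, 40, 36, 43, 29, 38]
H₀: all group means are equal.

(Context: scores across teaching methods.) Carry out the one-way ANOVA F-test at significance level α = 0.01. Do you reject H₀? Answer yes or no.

reject H₀: yes

Group means [26.09, 19.09, 38.43], grand mean 26.414
SSB = Σnᵢ(x̄ᵢ−x̄)² = 1601.502; SSW = ΣΣ(x−x̄ᵢ)² = 659.532
MSB = 1601.502/2 = 800.7510; MSW = 659.532/26 = 25.3666
F = MSB/MSW = 31.5671
df = (2, 26)
p-value (upper-tail) = 0.00000
At α=0.01: p < α → reject H₀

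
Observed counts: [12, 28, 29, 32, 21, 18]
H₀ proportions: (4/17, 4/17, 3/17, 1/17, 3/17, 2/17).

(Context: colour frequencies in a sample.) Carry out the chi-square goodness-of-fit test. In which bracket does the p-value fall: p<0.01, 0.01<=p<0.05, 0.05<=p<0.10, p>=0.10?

p-value bracket: p<0.01

n = 140; E_i = n·p_i = [32.94, 32.94, 24.71, 8.24, 24.71, 16.47]
χ² = (12−32.94)²/32.94 + (28−32.94)²/32.94 + (29−24.71)²/24.71 + (32−8.24)²/8.24 + (21−24.71)²/24.71 + (18−16.47)²/16.47 = 84.0762
df = 5
p-value (upper-tail) = 0.00000
→ bracket: p<0.01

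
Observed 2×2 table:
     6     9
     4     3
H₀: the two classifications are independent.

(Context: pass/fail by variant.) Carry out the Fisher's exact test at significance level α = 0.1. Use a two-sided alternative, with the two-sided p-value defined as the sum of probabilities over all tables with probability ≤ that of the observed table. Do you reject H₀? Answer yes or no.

Margins: r₁=15, r₂=7, c₁=10, c₂=12, n=22
p_obs = C(15,6)·C(7,4)/C(22,10); sum pmf over tables with pmf ≤ p_obs
p-value (two-sided) = 0.65170
At α=0.1: p ≥ α → fail to reject H₀

reject H₀: no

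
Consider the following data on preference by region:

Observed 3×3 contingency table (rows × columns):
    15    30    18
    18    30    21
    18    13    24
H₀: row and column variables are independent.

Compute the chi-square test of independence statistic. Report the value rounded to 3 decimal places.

test statistic = 8.114

Row totals [63, 69, 55], col totals [51, 73, 63], n=187
χ² = (15−17.18)²/17.18 + (30−24.59)²/24.59 + (18−21.22)²/21.22 + (18−18.82)²/18.82 + (30−26.94)²/26.94 + (21−23.25)²/23.25 + (18−15.00)²/15.00 + (13−21.47)²/21.47 + (24−18.53)²/18.53 = 8.1136
df = 4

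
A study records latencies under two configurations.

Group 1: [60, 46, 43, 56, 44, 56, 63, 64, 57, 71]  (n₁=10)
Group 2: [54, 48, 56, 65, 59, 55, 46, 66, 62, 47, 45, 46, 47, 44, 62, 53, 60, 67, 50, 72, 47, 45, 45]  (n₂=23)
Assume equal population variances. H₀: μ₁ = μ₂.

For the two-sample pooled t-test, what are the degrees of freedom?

degrees of freedom = 31

df = n₁ + n₂ − 2 = 10 + 23 − 2 = 31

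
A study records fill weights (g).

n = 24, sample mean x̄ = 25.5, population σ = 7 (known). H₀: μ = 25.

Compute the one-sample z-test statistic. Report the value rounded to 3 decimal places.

SE = σ/√n = 7/√24 = 1.4289
z = (x̄−μ₀)/SE = (25.5−25)/1.4289 = 0.3499

test statistic = 0.350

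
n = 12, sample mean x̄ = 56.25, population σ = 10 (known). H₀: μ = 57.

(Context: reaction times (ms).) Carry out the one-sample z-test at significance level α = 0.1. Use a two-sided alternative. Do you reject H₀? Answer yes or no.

reject H₀: no

SE = σ/√n = 10/√12 = 2.8868
z = (x̄−μ₀)/SE = (56.25−57)/2.8868 = -0.2598
p-value (two-sided) = 0.79501
At α=0.1: p ≥ α → fail to reject H₀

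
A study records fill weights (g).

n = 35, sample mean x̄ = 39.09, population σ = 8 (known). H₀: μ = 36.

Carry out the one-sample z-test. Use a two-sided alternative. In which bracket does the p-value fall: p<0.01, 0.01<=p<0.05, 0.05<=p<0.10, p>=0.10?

p-value bracket: 0.01<=p<0.05

SE = σ/√n = 8/√35 = 1.3522
z = (x̄−μ₀)/SE = (39.09−36)/1.3522 = 2.2851
p-value (two-sided) = 0.02231
→ bracket: 0.01<=p<0.05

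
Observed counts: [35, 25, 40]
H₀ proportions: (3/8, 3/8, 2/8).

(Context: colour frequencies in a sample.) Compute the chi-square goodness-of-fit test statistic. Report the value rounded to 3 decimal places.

test statistic = 13.333

n = 100; E_i = n·p_i = [37.50, 37.50, 25.00]
χ² = (35−37.50)²/37.50 + (25−37.50)²/37.50 + (40−25.00)²/25.00 = 13.3333
df = 2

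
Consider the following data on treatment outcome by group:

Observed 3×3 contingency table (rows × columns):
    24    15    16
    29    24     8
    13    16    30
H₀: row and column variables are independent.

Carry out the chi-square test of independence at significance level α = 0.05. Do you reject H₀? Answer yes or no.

Row totals [55, 61, 59], col totals [66, 55, 54], n=175
χ² = (24−20.74)²/20.74 + (15−17.29)²/17.29 + (16−16.97)²/16.97 + (29−23.01)²/23.01 + (24−19.17)²/19.17 + (8−18.82)²/18.82 + (13−22.25)²/22.25 + (16−18.54)²/18.54 + (30−18.21)²/18.21 = 21.7062
df = 4
p-value (upper-tail) = 0.00023
At α=0.05: p < α → reject H₀

reject H₀: yes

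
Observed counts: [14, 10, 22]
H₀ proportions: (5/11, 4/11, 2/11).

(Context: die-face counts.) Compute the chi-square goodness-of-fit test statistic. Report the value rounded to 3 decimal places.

test statistic = 27.222

n = 46; E_i = n·p_i = [20.91, 16.73, 8.36]
χ² = (14−20.91)²/20.91 + (10−16.73)²/16.73 + (22−8.36)²/8.36 = 27.2217
df = 2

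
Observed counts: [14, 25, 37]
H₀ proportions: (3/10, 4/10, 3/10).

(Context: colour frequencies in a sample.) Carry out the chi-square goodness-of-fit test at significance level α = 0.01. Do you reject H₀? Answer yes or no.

n = 76; E_i = n·p_i = [22.80, 30.40, 22.80]
χ² = (14−22.80)²/22.80 + (25−30.40)²/30.40 + (37−22.80)²/22.80 = 13.1996
df = 2
p-value (upper-tail) = 0.00136
At α=0.01: p < α → reject H₀

reject H₀: yes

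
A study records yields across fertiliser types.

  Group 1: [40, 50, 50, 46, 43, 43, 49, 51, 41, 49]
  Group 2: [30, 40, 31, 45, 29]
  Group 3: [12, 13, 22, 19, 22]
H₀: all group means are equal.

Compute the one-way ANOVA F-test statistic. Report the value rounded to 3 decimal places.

test statistic = 51.836

Group means [46.20, 35.00, 17.60], grand mean 36.250
SSB = Σnᵢ(x̄ᵢ−x̄)² = 2736.950; SSW = ΣΣ(x−x̄ᵢ)² = 448.800
MSB = 2736.950/2 = 1368.4750; MSW = 448.800/17 = 26.4000
F = MSB/MSW = 51.8362
df = (2, 17)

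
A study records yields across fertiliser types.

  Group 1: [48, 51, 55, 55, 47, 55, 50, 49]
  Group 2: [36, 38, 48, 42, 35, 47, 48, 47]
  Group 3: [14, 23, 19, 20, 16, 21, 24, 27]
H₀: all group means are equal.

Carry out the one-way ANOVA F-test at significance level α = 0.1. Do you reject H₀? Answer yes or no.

reject H₀: yes

Group means [51.25, 42.62, 20.50], grand mean 38.125
SSB = Σnᵢ(x̄ᵢ−x̄)² = 4025.250; SSW = ΣΣ(x−x̄ᵢ)² = 423.375
MSB = 4025.250/2 = 2012.6250; MSW = 423.375/21 = 20.1607
F = MSB/MSW = 99.8291
df = (2, 21)
p-value (upper-tail) = 0.00000
At α=0.1: p < α → reject H₀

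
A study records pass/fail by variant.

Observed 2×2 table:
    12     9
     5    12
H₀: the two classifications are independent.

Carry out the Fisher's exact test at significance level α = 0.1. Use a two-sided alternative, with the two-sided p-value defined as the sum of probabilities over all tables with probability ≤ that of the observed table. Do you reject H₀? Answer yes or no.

Margins: r₁=21, r₂=17, c₁=17, c₂=21, n=38
p_obs = C(21,12)·C(17,5)/C(38,17); sum pmf over tables with pmf ≤ p_obs
p-value (two-sided) = 0.11127
At α=0.1: p ≥ α → fail to reject H₀

reject H₀: no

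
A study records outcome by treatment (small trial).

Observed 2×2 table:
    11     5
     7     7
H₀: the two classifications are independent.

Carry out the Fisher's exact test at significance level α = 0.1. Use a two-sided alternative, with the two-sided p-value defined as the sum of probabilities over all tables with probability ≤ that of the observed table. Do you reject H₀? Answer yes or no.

reject H₀: no

Margins: r₁=16, r₂=14, c₁=18, c₂=12, n=30
p_obs = C(16,11)·C(14,7)/C(30,18); sum pmf over tables with pmf ≤ p_obs
p-value (two-sided) = 0.45717
At α=0.1: p ≥ α → fail to reject H₀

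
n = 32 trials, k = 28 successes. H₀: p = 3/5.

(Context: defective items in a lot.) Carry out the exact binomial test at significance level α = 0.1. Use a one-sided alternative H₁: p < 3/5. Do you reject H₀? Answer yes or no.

reject H₀: no

Exact binomial: n=32, k=28, p₀=3/5=0.6000
P(X≤28) from Σ C(n,i)·p₀^i·(1−p₀)^(n−i)
p-value (one-sided, H₁ less) = 0.99986
At α=0.1: p ≥ α → fail to reject H₀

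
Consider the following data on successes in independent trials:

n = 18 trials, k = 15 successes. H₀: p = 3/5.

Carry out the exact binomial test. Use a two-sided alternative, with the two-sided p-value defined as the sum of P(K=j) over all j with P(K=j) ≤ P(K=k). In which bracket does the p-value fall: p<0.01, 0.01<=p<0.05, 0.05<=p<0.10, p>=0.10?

p-value bracket: 0.05<=p<0.10

Exact binomial: n=18, k=15, p₀=3/5=0.6000
P(X=j) = C(n,j)·p₀^j·(1−p₀)^(n−j); p = Σ P(X=j) over j with P(X=j) ≤ P(X=15)
p-value (two-sided) = 0.05306
→ bracket: 0.05<=p<0.10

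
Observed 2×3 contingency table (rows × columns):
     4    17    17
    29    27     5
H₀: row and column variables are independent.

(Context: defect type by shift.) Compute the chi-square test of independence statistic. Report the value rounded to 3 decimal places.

test statistic = 23.693

Row totals [38, 61], col totals [33, 44, 22], n=99
χ² = (4−12.67)²/12.67 + (17−16.89)²/16.89 + (17−8.44)²/8.44 + (29−20.33)²/20.33 + (27−27.11)²/27.11 + (5−13.56)²/13.56 = 23.6929
df = 2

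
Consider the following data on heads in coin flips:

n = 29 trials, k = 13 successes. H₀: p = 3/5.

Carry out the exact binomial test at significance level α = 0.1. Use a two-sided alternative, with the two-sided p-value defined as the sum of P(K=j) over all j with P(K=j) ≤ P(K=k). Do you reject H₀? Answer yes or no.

Exact binomial: n=29, k=13, p₀=3/5=0.6000
P(X=j) = C(n,j)·p₀^j·(1−p₀)^(n−j); p = Σ P(X=j) over j with P(X=j) ≤ P(X=13)
p-value (two-sided) = 0.12794
At α=0.1: p ≥ α → fail to reject H₀

reject H₀: no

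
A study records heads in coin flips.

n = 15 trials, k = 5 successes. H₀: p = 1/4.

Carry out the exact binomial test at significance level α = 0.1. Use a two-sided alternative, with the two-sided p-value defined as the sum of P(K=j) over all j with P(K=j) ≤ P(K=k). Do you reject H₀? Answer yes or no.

Exact binomial: n=15, k=5, p₀=1/4=0.2500
P(X=j) = C(n,j)·p₀^j·(1−p₀)^(n−j); p = Σ P(X=j) over j with P(X=j) ≤ P(X=5)
p-value (two-sided) = 0.54960
At α=0.1: p ≥ α → fail to reject H₀

reject H₀: no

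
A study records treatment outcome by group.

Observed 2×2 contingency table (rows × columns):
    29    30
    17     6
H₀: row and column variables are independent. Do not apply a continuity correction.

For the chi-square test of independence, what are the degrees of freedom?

degrees of freedom = 1

df = (r−1)(c−1) = (2−1)·(2−1) = 1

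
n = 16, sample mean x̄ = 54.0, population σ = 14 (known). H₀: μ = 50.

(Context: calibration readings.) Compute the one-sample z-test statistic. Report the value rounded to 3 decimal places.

test statistic = 1.143

SE = σ/√n = 14/√16 = 3.5000
z = (x̄−μ₀)/SE = (54.0−50)/3.5000 = 1.1429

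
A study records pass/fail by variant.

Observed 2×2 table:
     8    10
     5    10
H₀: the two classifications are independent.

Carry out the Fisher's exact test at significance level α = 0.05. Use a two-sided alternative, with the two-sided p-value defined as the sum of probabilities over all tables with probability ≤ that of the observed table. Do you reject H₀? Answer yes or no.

reject H₀: no

Margins: r₁=18, r₂=15, c₁=13, c₂=20, n=33
p_obs = C(18,8)·C(15,5)/C(33,13); sum pmf over tables with pmf ≤ p_obs
p-value (two-sided) = 0.72211
At α=0.05: p ≥ α → fail to reject H₀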